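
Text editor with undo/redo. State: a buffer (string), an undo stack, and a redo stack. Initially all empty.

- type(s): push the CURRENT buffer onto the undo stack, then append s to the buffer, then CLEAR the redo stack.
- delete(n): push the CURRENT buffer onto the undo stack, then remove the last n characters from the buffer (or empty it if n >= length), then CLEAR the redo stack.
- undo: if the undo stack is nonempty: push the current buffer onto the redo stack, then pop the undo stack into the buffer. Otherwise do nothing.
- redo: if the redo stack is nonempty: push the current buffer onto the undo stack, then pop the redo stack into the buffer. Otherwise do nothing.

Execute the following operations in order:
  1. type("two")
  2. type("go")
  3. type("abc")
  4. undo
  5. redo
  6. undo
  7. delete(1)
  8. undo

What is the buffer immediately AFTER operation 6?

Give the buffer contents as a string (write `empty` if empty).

Answer: twogo

Derivation:
After op 1 (type): buf='two' undo_depth=1 redo_depth=0
After op 2 (type): buf='twogo' undo_depth=2 redo_depth=0
After op 3 (type): buf='twogoabc' undo_depth=3 redo_depth=0
After op 4 (undo): buf='twogo' undo_depth=2 redo_depth=1
After op 5 (redo): buf='twogoabc' undo_depth=3 redo_depth=0
After op 6 (undo): buf='twogo' undo_depth=2 redo_depth=1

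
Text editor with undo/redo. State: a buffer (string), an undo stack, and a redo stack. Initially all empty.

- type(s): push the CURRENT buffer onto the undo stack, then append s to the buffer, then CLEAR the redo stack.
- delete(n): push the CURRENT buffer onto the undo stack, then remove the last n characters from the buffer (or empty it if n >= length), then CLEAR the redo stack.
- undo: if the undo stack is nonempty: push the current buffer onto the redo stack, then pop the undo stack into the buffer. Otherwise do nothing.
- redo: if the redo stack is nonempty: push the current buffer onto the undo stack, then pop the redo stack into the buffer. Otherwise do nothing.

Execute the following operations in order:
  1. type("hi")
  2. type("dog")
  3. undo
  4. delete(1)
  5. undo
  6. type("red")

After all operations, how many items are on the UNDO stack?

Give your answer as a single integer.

Answer: 2

Derivation:
After op 1 (type): buf='hi' undo_depth=1 redo_depth=0
After op 2 (type): buf='hidog' undo_depth=2 redo_depth=0
After op 3 (undo): buf='hi' undo_depth=1 redo_depth=1
After op 4 (delete): buf='h' undo_depth=2 redo_depth=0
After op 5 (undo): buf='hi' undo_depth=1 redo_depth=1
After op 6 (type): buf='hired' undo_depth=2 redo_depth=0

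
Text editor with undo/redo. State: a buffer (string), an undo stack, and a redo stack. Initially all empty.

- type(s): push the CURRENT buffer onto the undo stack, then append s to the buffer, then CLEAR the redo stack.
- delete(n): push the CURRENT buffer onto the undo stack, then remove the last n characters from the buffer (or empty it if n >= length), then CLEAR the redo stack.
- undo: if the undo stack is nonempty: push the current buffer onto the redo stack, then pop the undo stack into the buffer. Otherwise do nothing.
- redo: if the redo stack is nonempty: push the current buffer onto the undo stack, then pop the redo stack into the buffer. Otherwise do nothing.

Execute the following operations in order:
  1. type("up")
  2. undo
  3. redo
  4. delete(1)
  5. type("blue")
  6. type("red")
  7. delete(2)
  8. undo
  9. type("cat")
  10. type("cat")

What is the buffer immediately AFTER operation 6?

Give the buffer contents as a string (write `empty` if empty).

After op 1 (type): buf='up' undo_depth=1 redo_depth=0
After op 2 (undo): buf='(empty)' undo_depth=0 redo_depth=1
After op 3 (redo): buf='up' undo_depth=1 redo_depth=0
After op 4 (delete): buf='u' undo_depth=2 redo_depth=0
After op 5 (type): buf='ublue' undo_depth=3 redo_depth=0
After op 6 (type): buf='ubluered' undo_depth=4 redo_depth=0

Answer: ubluered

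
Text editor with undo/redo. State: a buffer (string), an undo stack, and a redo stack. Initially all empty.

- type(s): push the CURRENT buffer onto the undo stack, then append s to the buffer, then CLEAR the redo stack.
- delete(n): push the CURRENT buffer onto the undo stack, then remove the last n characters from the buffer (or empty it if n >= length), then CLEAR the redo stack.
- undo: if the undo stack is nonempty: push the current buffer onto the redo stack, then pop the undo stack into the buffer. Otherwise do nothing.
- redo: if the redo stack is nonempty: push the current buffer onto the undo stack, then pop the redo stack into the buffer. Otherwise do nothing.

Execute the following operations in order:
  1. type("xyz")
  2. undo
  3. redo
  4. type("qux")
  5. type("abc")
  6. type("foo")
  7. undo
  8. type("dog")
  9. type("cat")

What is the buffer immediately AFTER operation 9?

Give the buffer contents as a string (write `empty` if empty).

Answer: xyzquxabcdogcat

Derivation:
After op 1 (type): buf='xyz' undo_depth=1 redo_depth=0
After op 2 (undo): buf='(empty)' undo_depth=0 redo_depth=1
After op 3 (redo): buf='xyz' undo_depth=1 redo_depth=0
After op 4 (type): buf='xyzqux' undo_depth=2 redo_depth=0
After op 5 (type): buf='xyzquxabc' undo_depth=3 redo_depth=0
After op 6 (type): buf='xyzquxabcfoo' undo_depth=4 redo_depth=0
After op 7 (undo): buf='xyzquxabc' undo_depth=3 redo_depth=1
After op 8 (type): buf='xyzquxabcdog' undo_depth=4 redo_depth=0
After op 9 (type): buf='xyzquxabcdogcat' undo_depth=5 redo_depth=0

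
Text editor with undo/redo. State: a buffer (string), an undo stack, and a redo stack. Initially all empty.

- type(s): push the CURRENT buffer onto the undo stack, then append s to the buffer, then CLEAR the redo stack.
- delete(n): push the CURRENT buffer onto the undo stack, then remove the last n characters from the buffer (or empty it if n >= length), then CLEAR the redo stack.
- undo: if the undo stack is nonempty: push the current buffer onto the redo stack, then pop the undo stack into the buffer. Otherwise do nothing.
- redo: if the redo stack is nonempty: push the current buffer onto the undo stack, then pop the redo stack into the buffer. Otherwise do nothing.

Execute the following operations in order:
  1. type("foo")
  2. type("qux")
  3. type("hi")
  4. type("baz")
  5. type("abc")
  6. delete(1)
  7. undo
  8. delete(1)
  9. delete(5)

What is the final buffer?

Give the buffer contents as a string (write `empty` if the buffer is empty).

After op 1 (type): buf='foo' undo_depth=1 redo_depth=0
After op 2 (type): buf='fooqux' undo_depth=2 redo_depth=0
After op 3 (type): buf='fooquxhi' undo_depth=3 redo_depth=0
After op 4 (type): buf='fooquxhibaz' undo_depth=4 redo_depth=0
After op 5 (type): buf='fooquxhibazabc' undo_depth=5 redo_depth=0
After op 6 (delete): buf='fooquxhibazab' undo_depth=6 redo_depth=0
After op 7 (undo): buf='fooquxhibazabc' undo_depth=5 redo_depth=1
After op 8 (delete): buf='fooquxhibazab' undo_depth=6 redo_depth=0
After op 9 (delete): buf='fooquxhi' undo_depth=7 redo_depth=0

Answer: fooquxhi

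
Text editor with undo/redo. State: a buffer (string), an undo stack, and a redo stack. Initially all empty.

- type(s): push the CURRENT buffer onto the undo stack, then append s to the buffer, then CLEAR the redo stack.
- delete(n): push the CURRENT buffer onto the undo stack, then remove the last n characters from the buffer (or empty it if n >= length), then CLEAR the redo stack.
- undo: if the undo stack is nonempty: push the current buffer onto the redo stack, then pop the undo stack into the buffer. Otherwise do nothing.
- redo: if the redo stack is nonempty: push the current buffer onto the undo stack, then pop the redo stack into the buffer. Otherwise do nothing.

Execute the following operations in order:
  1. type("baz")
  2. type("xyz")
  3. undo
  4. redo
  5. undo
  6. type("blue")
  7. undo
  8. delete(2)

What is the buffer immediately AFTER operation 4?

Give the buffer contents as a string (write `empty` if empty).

Answer: bazxyz

Derivation:
After op 1 (type): buf='baz' undo_depth=1 redo_depth=0
After op 2 (type): buf='bazxyz' undo_depth=2 redo_depth=0
After op 3 (undo): buf='baz' undo_depth=1 redo_depth=1
After op 4 (redo): buf='bazxyz' undo_depth=2 redo_depth=0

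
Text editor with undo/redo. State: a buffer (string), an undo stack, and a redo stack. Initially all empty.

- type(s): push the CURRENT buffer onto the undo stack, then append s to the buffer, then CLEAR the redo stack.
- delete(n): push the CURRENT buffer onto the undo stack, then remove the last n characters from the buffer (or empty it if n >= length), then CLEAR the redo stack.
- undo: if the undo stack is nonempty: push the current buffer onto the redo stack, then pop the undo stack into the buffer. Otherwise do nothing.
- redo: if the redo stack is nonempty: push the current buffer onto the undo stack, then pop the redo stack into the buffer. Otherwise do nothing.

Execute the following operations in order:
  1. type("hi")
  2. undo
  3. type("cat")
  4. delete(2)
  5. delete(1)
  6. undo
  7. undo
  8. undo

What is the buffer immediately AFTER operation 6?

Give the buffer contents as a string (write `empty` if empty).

Answer: c

Derivation:
After op 1 (type): buf='hi' undo_depth=1 redo_depth=0
After op 2 (undo): buf='(empty)' undo_depth=0 redo_depth=1
After op 3 (type): buf='cat' undo_depth=1 redo_depth=0
After op 4 (delete): buf='c' undo_depth=2 redo_depth=0
After op 5 (delete): buf='(empty)' undo_depth=3 redo_depth=0
After op 6 (undo): buf='c' undo_depth=2 redo_depth=1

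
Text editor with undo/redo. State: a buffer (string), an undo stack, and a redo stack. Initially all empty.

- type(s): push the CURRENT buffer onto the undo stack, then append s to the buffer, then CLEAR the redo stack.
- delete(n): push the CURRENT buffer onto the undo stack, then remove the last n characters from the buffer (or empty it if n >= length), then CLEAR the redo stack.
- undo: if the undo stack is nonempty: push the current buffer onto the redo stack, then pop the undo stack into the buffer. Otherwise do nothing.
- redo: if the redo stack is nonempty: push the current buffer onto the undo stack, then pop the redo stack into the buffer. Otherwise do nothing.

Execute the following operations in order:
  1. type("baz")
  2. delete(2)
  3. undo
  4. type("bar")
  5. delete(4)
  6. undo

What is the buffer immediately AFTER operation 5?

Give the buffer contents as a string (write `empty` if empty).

Answer: ba

Derivation:
After op 1 (type): buf='baz' undo_depth=1 redo_depth=0
After op 2 (delete): buf='b' undo_depth=2 redo_depth=0
After op 3 (undo): buf='baz' undo_depth=1 redo_depth=1
After op 4 (type): buf='bazbar' undo_depth=2 redo_depth=0
After op 5 (delete): buf='ba' undo_depth=3 redo_depth=0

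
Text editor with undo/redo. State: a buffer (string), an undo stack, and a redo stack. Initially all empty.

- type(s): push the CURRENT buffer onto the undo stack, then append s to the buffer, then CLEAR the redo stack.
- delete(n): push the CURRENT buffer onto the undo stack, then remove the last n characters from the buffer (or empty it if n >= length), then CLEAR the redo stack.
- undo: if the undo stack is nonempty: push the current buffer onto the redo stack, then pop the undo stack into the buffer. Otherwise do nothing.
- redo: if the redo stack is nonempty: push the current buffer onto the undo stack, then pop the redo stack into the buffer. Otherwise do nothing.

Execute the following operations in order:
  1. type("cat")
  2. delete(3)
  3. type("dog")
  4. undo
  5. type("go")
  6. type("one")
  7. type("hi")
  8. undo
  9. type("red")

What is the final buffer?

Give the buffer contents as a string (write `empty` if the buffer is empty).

After op 1 (type): buf='cat' undo_depth=1 redo_depth=0
After op 2 (delete): buf='(empty)' undo_depth=2 redo_depth=0
After op 3 (type): buf='dog' undo_depth=3 redo_depth=0
After op 4 (undo): buf='(empty)' undo_depth=2 redo_depth=1
After op 5 (type): buf='go' undo_depth=3 redo_depth=0
After op 6 (type): buf='goone' undo_depth=4 redo_depth=0
After op 7 (type): buf='goonehi' undo_depth=5 redo_depth=0
After op 8 (undo): buf='goone' undo_depth=4 redo_depth=1
After op 9 (type): buf='goonered' undo_depth=5 redo_depth=0

Answer: goonered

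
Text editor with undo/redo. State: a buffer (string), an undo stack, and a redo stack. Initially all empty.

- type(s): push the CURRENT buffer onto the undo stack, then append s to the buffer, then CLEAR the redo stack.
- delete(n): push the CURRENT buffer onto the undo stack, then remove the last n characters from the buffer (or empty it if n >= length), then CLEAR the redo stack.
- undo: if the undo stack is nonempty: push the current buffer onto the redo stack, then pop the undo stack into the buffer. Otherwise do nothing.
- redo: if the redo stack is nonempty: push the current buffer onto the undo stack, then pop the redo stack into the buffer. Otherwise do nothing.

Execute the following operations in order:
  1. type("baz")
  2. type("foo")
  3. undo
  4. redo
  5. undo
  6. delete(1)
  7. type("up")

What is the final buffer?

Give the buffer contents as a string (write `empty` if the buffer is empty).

After op 1 (type): buf='baz' undo_depth=1 redo_depth=0
After op 2 (type): buf='bazfoo' undo_depth=2 redo_depth=0
After op 3 (undo): buf='baz' undo_depth=1 redo_depth=1
After op 4 (redo): buf='bazfoo' undo_depth=2 redo_depth=0
After op 5 (undo): buf='baz' undo_depth=1 redo_depth=1
After op 6 (delete): buf='ba' undo_depth=2 redo_depth=0
After op 7 (type): buf='baup' undo_depth=3 redo_depth=0

Answer: baup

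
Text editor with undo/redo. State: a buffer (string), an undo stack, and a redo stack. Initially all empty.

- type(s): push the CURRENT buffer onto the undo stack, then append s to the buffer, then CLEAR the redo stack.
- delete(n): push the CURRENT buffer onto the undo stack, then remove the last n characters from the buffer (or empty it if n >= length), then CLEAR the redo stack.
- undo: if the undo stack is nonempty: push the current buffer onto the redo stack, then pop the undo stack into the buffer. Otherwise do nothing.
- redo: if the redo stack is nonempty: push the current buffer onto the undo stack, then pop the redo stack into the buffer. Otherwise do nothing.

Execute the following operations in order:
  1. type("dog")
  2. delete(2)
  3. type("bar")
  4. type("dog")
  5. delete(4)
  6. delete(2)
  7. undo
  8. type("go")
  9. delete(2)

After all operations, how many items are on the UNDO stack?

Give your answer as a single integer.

Answer: 7

Derivation:
After op 1 (type): buf='dog' undo_depth=1 redo_depth=0
After op 2 (delete): buf='d' undo_depth=2 redo_depth=0
After op 3 (type): buf='dbar' undo_depth=3 redo_depth=0
After op 4 (type): buf='dbardog' undo_depth=4 redo_depth=0
After op 5 (delete): buf='dba' undo_depth=5 redo_depth=0
After op 6 (delete): buf='d' undo_depth=6 redo_depth=0
After op 7 (undo): buf='dba' undo_depth=5 redo_depth=1
After op 8 (type): buf='dbago' undo_depth=6 redo_depth=0
After op 9 (delete): buf='dba' undo_depth=7 redo_depth=0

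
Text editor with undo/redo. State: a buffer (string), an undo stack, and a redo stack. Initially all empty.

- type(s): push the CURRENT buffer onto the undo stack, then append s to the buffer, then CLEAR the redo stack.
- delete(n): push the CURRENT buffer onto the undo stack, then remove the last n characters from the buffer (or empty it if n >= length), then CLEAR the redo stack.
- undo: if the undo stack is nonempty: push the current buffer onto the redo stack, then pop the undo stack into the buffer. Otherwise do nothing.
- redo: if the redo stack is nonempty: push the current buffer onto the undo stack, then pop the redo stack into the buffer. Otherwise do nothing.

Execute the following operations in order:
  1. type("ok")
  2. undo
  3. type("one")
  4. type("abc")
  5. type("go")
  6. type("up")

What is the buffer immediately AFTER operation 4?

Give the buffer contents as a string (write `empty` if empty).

Answer: oneabc

Derivation:
After op 1 (type): buf='ok' undo_depth=1 redo_depth=0
After op 2 (undo): buf='(empty)' undo_depth=0 redo_depth=1
After op 3 (type): buf='one' undo_depth=1 redo_depth=0
After op 4 (type): buf='oneabc' undo_depth=2 redo_depth=0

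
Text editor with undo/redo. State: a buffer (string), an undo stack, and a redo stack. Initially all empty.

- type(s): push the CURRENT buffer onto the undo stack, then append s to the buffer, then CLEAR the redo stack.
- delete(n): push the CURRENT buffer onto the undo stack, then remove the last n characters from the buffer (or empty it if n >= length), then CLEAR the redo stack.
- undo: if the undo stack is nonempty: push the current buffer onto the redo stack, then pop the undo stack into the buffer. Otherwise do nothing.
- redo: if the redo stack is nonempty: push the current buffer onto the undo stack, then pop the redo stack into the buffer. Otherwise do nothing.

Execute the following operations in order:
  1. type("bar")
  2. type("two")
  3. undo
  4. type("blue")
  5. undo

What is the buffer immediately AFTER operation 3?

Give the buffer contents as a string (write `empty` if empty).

After op 1 (type): buf='bar' undo_depth=1 redo_depth=0
After op 2 (type): buf='bartwo' undo_depth=2 redo_depth=0
After op 3 (undo): buf='bar' undo_depth=1 redo_depth=1

Answer: bar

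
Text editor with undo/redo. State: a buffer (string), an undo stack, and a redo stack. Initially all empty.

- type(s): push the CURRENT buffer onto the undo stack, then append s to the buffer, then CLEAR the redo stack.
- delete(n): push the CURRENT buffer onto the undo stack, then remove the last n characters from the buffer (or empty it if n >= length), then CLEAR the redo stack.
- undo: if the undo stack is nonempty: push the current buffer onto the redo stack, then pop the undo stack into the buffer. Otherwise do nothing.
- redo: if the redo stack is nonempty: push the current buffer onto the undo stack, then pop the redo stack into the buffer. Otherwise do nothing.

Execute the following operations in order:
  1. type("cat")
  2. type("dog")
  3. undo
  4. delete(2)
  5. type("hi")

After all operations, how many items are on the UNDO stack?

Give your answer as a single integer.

Answer: 3

Derivation:
After op 1 (type): buf='cat' undo_depth=1 redo_depth=0
After op 2 (type): buf='catdog' undo_depth=2 redo_depth=0
After op 3 (undo): buf='cat' undo_depth=1 redo_depth=1
After op 4 (delete): buf='c' undo_depth=2 redo_depth=0
After op 5 (type): buf='chi' undo_depth=3 redo_depth=0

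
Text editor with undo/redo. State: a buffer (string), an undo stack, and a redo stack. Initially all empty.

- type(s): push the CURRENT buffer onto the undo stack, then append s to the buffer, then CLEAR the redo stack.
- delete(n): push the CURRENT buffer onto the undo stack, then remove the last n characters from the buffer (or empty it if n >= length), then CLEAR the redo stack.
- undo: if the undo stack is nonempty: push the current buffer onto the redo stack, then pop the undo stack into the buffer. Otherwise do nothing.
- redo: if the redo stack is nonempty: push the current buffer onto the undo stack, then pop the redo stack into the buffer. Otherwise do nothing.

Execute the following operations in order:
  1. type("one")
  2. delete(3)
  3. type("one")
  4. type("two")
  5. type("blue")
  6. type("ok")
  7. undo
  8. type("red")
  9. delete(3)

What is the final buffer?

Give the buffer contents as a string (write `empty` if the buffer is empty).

After op 1 (type): buf='one' undo_depth=1 redo_depth=0
After op 2 (delete): buf='(empty)' undo_depth=2 redo_depth=0
After op 3 (type): buf='one' undo_depth=3 redo_depth=0
After op 4 (type): buf='onetwo' undo_depth=4 redo_depth=0
After op 5 (type): buf='onetwoblue' undo_depth=5 redo_depth=0
After op 6 (type): buf='onetwoblueok' undo_depth=6 redo_depth=0
After op 7 (undo): buf='onetwoblue' undo_depth=5 redo_depth=1
After op 8 (type): buf='onetwobluered' undo_depth=6 redo_depth=0
After op 9 (delete): buf='onetwoblue' undo_depth=7 redo_depth=0

Answer: onetwoblue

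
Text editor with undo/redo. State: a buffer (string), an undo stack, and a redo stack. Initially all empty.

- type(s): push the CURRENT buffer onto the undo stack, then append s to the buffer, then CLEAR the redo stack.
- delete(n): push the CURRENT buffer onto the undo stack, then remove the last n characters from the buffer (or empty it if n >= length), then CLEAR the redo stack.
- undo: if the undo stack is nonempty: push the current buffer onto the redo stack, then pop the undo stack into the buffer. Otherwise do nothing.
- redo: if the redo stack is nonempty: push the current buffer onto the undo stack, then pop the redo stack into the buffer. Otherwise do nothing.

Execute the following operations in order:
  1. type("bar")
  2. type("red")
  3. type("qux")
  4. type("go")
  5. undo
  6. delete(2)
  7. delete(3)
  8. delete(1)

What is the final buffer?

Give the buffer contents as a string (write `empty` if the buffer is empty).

After op 1 (type): buf='bar' undo_depth=1 redo_depth=0
After op 2 (type): buf='barred' undo_depth=2 redo_depth=0
After op 3 (type): buf='barredqux' undo_depth=3 redo_depth=0
After op 4 (type): buf='barredquxgo' undo_depth=4 redo_depth=0
After op 5 (undo): buf='barredqux' undo_depth=3 redo_depth=1
After op 6 (delete): buf='barredq' undo_depth=4 redo_depth=0
After op 7 (delete): buf='barr' undo_depth=5 redo_depth=0
After op 8 (delete): buf='bar' undo_depth=6 redo_depth=0

Answer: bar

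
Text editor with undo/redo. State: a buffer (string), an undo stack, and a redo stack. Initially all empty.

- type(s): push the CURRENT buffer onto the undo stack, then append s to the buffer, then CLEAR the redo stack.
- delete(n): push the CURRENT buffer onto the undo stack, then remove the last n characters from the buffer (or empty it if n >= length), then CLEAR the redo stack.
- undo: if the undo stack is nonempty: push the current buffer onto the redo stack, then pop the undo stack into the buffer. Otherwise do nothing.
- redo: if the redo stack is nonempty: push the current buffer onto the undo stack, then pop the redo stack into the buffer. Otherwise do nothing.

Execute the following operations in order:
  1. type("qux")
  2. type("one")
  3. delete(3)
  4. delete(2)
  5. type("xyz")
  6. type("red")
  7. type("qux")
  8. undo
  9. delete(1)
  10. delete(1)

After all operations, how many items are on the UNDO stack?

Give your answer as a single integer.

Answer: 8

Derivation:
After op 1 (type): buf='qux' undo_depth=1 redo_depth=0
After op 2 (type): buf='quxone' undo_depth=2 redo_depth=0
After op 3 (delete): buf='qux' undo_depth=3 redo_depth=0
After op 4 (delete): buf='q' undo_depth=4 redo_depth=0
After op 5 (type): buf='qxyz' undo_depth=5 redo_depth=0
After op 6 (type): buf='qxyzred' undo_depth=6 redo_depth=0
After op 7 (type): buf='qxyzredqux' undo_depth=7 redo_depth=0
After op 8 (undo): buf='qxyzred' undo_depth=6 redo_depth=1
After op 9 (delete): buf='qxyzre' undo_depth=7 redo_depth=0
After op 10 (delete): buf='qxyzr' undo_depth=8 redo_depth=0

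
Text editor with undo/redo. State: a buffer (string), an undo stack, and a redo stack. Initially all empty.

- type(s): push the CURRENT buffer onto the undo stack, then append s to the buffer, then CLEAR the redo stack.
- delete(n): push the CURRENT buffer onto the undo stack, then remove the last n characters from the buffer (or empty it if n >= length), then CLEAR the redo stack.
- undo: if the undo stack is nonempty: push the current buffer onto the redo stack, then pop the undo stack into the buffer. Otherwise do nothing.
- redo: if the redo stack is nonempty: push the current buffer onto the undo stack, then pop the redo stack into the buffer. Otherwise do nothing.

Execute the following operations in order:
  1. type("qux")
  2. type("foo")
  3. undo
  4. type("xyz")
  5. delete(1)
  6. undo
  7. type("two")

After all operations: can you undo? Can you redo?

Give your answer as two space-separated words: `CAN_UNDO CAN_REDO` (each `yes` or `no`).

Answer: yes no

Derivation:
After op 1 (type): buf='qux' undo_depth=1 redo_depth=0
After op 2 (type): buf='quxfoo' undo_depth=2 redo_depth=0
After op 3 (undo): buf='qux' undo_depth=1 redo_depth=1
After op 4 (type): buf='quxxyz' undo_depth=2 redo_depth=0
After op 5 (delete): buf='quxxy' undo_depth=3 redo_depth=0
After op 6 (undo): buf='quxxyz' undo_depth=2 redo_depth=1
After op 7 (type): buf='quxxyztwo' undo_depth=3 redo_depth=0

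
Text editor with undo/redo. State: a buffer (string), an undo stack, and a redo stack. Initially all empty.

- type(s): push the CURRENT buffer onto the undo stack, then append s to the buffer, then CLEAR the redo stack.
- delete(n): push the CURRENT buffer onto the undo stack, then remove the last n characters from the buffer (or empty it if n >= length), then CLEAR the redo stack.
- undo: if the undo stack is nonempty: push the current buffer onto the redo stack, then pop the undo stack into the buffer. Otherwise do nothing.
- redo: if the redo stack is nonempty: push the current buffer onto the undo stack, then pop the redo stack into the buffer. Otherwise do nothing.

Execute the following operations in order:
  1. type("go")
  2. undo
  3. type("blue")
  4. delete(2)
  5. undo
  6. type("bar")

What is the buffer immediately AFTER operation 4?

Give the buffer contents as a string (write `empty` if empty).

Answer: bl

Derivation:
After op 1 (type): buf='go' undo_depth=1 redo_depth=0
After op 2 (undo): buf='(empty)' undo_depth=0 redo_depth=1
After op 3 (type): buf='blue' undo_depth=1 redo_depth=0
After op 4 (delete): buf='bl' undo_depth=2 redo_depth=0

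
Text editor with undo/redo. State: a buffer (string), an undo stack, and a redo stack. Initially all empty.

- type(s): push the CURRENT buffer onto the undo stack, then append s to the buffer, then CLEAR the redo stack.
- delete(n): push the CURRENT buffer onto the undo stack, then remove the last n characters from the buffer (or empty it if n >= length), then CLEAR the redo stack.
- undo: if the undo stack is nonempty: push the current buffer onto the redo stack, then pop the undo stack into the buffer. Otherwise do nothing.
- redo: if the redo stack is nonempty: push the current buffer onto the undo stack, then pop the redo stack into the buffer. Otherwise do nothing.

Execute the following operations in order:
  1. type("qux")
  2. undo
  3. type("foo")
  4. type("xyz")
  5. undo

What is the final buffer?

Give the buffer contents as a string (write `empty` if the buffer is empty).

After op 1 (type): buf='qux' undo_depth=1 redo_depth=0
After op 2 (undo): buf='(empty)' undo_depth=0 redo_depth=1
After op 3 (type): buf='foo' undo_depth=1 redo_depth=0
After op 4 (type): buf='fooxyz' undo_depth=2 redo_depth=0
After op 5 (undo): buf='foo' undo_depth=1 redo_depth=1

Answer: foo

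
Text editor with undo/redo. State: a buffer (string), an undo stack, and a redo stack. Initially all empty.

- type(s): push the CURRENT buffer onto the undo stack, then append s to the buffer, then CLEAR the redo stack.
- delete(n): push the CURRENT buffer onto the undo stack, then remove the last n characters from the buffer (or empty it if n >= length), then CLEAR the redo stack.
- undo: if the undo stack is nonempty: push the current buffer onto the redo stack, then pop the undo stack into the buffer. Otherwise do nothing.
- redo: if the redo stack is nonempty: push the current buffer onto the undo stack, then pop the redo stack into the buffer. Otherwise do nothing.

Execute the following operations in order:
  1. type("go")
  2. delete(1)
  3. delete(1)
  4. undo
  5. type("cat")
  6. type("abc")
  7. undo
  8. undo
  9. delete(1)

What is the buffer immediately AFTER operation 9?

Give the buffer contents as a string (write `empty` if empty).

After op 1 (type): buf='go' undo_depth=1 redo_depth=0
After op 2 (delete): buf='g' undo_depth=2 redo_depth=0
After op 3 (delete): buf='(empty)' undo_depth=3 redo_depth=0
After op 4 (undo): buf='g' undo_depth=2 redo_depth=1
After op 5 (type): buf='gcat' undo_depth=3 redo_depth=0
After op 6 (type): buf='gcatabc' undo_depth=4 redo_depth=0
After op 7 (undo): buf='gcat' undo_depth=3 redo_depth=1
After op 8 (undo): buf='g' undo_depth=2 redo_depth=2
After op 9 (delete): buf='(empty)' undo_depth=3 redo_depth=0

Answer: empty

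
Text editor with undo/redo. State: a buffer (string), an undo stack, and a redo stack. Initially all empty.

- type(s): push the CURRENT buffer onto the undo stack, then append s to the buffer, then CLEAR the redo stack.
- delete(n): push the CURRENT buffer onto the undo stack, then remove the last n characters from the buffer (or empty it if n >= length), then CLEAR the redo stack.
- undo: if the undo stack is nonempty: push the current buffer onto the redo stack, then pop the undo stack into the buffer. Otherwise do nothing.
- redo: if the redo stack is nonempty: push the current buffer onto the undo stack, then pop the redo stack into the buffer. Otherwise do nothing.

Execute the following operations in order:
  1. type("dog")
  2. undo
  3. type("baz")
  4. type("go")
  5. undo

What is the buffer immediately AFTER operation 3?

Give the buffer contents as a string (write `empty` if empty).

Answer: baz

Derivation:
After op 1 (type): buf='dog' undo_depth=1 redo_depth=0
After op 2 (undo): buf='(empty)' undo_depth=0 redo_depth=1
After op 3 (type): buf='baz' undo_depth=1 redo_depth=0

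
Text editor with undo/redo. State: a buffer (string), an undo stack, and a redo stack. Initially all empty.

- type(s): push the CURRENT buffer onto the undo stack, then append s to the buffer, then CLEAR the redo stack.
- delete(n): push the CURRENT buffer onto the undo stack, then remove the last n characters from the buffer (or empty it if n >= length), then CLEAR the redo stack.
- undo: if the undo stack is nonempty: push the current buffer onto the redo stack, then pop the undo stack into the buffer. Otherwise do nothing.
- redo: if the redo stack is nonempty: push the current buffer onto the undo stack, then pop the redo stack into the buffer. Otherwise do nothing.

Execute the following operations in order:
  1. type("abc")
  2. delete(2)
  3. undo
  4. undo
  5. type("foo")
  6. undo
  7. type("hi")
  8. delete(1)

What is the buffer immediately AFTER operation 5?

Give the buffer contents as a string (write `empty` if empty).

After op 1 (type): buf='abc' undo_depth=1 redo_depth=0
After op 2 (delete): buf='a' undo_depth=2 redo_depth=0
After op 3 (undo): buf='abc' undo_depth=1 redo_depth=1
After op 4 (undo): buf='(empty)' undo_depth=0 redo_depth=2
After op 5 (type): buf='foo' undo_depth=1 redo_depth=0

Answer: foo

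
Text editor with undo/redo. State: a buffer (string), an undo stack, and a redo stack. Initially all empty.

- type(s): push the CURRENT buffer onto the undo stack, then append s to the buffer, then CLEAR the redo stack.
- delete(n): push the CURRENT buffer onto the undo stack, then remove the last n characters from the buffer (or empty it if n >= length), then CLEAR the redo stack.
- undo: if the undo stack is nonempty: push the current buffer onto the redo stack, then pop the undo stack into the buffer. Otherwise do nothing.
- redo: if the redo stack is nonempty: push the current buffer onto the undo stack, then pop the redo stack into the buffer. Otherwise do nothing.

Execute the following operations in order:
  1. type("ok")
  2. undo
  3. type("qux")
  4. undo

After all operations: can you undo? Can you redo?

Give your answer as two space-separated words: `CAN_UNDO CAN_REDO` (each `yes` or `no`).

Answer: no yes

Derivation:
After op 1 (type): buf='ok' undo_depth=1 redo_depth=0
After op 2 (undo): buf='(empty)' undo_depth=0 redo_depth=1
After op 3 (type): buf='qux' undo_depth=1 redo_depth=0
After op 4 (undo): buf='(empty)' undo_depth=0 redo_depth=1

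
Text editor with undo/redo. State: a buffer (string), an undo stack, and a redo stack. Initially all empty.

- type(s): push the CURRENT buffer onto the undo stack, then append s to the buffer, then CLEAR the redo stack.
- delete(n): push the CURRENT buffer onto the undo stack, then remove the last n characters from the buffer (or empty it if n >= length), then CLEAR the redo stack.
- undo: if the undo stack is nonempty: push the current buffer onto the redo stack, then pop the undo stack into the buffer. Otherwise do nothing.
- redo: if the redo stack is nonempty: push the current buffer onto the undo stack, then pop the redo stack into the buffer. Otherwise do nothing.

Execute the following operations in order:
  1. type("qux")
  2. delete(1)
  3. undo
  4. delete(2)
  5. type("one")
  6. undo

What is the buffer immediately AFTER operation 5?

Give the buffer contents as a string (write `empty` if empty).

After op 1 (type): buf='qux' undo_depth=1 redo_depth=0
After op 2 (delete): buf='qu' undo_depth=2 redo_depth=0
After op 3 (undo): buf='qux' undo_depth=1 redo_depth=1
After op 4 (delete): buf='q' undo_depth=2 redo_depth=0
After op 5 (type): buf='qone' undo_depth=3 redo_depth=0

Answer: qone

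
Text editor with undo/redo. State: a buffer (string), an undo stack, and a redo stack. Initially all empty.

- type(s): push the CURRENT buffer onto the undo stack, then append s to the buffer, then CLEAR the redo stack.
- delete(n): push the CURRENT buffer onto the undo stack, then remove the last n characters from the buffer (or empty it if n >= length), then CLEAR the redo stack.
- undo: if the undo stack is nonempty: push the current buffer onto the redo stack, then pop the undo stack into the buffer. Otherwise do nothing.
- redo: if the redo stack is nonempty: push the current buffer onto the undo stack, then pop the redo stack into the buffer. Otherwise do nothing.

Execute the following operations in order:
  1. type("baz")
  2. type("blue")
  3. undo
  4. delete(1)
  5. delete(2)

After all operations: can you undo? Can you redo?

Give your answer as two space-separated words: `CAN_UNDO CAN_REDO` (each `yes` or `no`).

Answer: yes no

Derivation:
After op 1 (type): buf='baz' undo_depth=1 redo_depth=0
After op 2 (type): buf='bazblue' undo_depth=2 redo_depth=0
After op 3 (undo): buf='baz' undo_depth=1 redo_depth=1
After op 4 (delete): buf='ba' undo_depth=2 redo_depth=0
After op 5 (delete): buf='(empty)' undo_depth=3 redo_depth=0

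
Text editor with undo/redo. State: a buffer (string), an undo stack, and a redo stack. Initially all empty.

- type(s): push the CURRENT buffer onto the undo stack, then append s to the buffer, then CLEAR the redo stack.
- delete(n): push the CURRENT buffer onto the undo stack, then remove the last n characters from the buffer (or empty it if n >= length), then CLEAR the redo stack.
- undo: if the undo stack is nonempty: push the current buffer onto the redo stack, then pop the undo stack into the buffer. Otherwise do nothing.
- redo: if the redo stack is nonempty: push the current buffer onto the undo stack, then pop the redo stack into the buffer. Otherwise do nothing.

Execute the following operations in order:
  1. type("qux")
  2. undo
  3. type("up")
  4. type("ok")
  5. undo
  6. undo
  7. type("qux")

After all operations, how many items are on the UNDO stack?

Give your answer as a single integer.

Answer: 1

Derivation:
After op 1 (type): buf='qux' undo_depth=1 redo_depth=0
After op 2 (undo): buf='(empty)' undo_depth=0 redo_depth=1
After op 3 (type): buf='up' undo_depth=1 redo_depth=0
After op 4 (type): buf='upok' undo_depth=2 redo_depth=0
After op 5 (undo): buf='up' undo_depth=1 redo_depth=1
After op 6 (undo): buf='(empty)' undo_depth=0 redo_depth=2
After op 7 (type): buf='qux' undo_depth=1 redo_depth=0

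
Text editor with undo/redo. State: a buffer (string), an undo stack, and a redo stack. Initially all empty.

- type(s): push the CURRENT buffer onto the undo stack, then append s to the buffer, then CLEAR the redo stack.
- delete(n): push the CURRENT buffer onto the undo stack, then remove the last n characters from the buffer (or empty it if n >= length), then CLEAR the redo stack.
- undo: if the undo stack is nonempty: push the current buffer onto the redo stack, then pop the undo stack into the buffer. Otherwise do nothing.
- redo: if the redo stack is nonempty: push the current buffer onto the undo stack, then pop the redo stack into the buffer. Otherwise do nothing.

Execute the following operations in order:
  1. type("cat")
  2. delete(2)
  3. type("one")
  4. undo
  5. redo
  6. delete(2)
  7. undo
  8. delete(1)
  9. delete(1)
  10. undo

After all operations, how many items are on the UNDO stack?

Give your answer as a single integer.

After op 1 (type): buf='cat' undo_depth=1 redo_depth=0
After op 2 (delete): buf='c' undo_depth=2 redo_depth=0
After op 3 (type): buf='cone' undo_depth=3 redo_depth=0
After op 4 (undo): buf='c' undo_depth=2 redo_depth=1
After op 5 (redo): buf='cone' undo_depth=3 redo_depth=0
After op 6 (delete): buf='co' undo_depth=4 redo_depth=0
After op 7 (undo): buf='cone' undo_depth=3 redo_depth=1
After op 8 (delete): buf='con' undo_depth=4 redo_depth=0
After op 9 (delete): buf='co' undo_depth=5 redo_depth=0
After op 10 (undo): buf='con' undo_depth=4 redo_depth=1

Answer: 4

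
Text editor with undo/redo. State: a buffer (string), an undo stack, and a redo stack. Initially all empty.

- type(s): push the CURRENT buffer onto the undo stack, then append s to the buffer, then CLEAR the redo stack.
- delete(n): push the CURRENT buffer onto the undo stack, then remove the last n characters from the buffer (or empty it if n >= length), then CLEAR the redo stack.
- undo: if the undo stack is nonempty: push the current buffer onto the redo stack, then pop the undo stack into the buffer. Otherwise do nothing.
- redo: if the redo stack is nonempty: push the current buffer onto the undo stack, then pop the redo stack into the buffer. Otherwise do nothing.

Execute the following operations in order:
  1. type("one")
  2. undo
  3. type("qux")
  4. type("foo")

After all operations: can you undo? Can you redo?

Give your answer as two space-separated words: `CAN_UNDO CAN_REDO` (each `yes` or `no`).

After op 1 (type): buf='one' undo_depth=1 redo_depth=0
After op 2 (undo): buf='(empty)' undo_depth=0 redo_depth=1
After op 3 (type): buf='qux' undo_depth=1 redo_depth=0
After op 4 (type): buf='quxfoo' undo_depth=2 redo_depth=0

Answer: yes no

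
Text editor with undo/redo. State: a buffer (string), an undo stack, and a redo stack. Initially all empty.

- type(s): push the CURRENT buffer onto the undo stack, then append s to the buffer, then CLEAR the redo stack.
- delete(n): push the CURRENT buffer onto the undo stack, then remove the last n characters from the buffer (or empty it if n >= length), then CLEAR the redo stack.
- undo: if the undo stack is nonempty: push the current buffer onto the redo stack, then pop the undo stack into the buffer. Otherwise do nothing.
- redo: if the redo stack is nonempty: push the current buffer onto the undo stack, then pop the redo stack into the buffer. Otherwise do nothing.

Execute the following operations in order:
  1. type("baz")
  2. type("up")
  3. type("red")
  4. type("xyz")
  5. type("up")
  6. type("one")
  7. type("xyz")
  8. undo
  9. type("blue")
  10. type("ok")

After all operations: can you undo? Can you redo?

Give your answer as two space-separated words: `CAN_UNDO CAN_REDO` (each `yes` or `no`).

After op 1 (type): buf='baz' undo_depth=1 redo_depth=0
After op 2 (type): buf='bazup' undo_depth=2 redo_depth=0
After op 3 (type): buf='bazupred' undo_depth=3 redo_depth=0
After op 4 (type): buf='bazupredxyz' undo_depth=4 redo_depth=0
After op 5 (type): buf='bazupredxyzup' undo_depth=5 redo_depth=0
After op 6 (type): buf='bazupredxyzupone' undo_depth=6 redo_depth=0
After op 7 (type): buf='bazupredxyzuponexyz' undo_depth=7 redo_depth=0
After op 8 (undo): buf='bazupredxyzupone' undo_depth=6 redo_depth=1
After op 9 (type): buf='bazupredxyzuponeblue' undo_depth=7 redo_depth=0
After op 10 (type): buf='bazupredxyzuponeblueok' undo_depth=8 redo_depth=0

Answer: yes no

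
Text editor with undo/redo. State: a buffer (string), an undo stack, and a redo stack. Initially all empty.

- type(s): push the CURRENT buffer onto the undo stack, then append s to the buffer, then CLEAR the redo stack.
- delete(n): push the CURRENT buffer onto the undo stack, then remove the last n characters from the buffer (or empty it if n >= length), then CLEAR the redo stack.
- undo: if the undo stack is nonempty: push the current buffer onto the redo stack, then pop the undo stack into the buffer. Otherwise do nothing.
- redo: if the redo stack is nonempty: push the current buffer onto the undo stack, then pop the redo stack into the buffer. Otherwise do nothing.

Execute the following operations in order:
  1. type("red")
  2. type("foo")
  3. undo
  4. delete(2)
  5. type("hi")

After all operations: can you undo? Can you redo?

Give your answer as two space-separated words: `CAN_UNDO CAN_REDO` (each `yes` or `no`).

Answer: yes no

Derivation:
After op 1 (type): buf='red' undo_depth=1 redo_depth=0
After op 2 (type): buf='redfoo' undo_depth=2 redo_depth=0
After op 3 (undo): buf='red' undo_depth=1 redo_depth=1
After op 4 (delete): buf='r' undo_depth=2 redo_depth=0
After op 5 (type): buf='rhi' undo_depth=3 redo_depth=0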